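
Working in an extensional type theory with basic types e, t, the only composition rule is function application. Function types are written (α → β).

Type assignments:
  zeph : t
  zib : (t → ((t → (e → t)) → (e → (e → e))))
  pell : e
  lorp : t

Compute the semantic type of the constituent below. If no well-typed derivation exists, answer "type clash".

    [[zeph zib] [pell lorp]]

[zeph zib]: zib is (t → ((t → (e → t)) → (e → (e → e)))), zeph is t; result ((t → (e → t)) → (e → (e → e))).
[pell lorp]: e and t cannot combine by function application — type clash.

type clash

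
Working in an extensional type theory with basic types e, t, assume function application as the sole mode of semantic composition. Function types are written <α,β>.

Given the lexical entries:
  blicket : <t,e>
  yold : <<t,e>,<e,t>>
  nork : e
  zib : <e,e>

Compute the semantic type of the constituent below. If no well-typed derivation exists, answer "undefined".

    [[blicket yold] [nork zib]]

t

[blicket yold] — yold of type <<t,e>,<e,t>> combines with blicket of type <t,e>: type <e,t>.
[nork zib] — zib of type <e,e> combines with nork of type e: type e.
[[blicket yold] [nork zib]] — [blicket yold] of type <e,t> combines with [nork zib] of type e: type t.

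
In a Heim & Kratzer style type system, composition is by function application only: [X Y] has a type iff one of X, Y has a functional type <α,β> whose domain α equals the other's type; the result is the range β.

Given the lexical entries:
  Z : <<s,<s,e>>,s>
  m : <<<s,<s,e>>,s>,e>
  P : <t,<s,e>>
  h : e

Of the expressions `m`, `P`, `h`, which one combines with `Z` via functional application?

m — combines: m : <<<s,<s,e>>,s>,e> takes Z : <<s,<s,e>>,s> as argument, giving e.
P : <t,<s,e>> — does not combine with Z.
h : e — does not combine with Z.

m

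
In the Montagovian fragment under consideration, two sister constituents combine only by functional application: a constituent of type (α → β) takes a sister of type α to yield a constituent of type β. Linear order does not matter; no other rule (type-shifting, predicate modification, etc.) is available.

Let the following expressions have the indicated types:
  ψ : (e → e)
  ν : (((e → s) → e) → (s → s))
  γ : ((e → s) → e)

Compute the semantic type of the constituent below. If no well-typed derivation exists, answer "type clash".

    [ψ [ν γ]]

type clash

[ν γ]: ν is (((e → s) → e) → (s → s)), γ is ((e → s) → e); result (s → s).
[ψ [ν γ]]: (e → e) with (s → s) — neither is a function whose domain matches the other; composition fails here.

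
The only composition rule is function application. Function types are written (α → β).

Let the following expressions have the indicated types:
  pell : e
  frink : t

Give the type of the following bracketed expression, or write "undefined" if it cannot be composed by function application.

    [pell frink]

[pell frink]: e with t — neither is a function whose domain matches the other; composition fails here.

undefined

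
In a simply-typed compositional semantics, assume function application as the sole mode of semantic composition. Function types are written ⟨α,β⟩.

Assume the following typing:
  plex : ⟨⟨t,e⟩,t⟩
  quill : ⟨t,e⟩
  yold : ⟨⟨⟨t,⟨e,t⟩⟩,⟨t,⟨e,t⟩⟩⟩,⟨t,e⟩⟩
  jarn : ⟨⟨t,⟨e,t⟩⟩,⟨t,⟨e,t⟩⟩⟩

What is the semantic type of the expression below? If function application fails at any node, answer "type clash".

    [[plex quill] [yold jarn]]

[plex quill]: functor plex : ⟨⟨t,e⟩,t⟩, argument quill : ⟨t,e⟩; result t.
[yold jarn]: functor yold : ⟨⟨⟨t,⟨e,t⟩⟩,⟨t,⟨e,t⟩⟩⟩,⟨t,e⟩⟩, argument jarn : ⟨⟨t,⟨e,t⟩⟩,⟨t,⟨e,t⟩⟩⟩; result ⟨t,e⟩.
[[plex quill] [yold jarn]]: functor [yold jarn] : ⟨t,e⟩, argument [plex quill] : t; result e.

e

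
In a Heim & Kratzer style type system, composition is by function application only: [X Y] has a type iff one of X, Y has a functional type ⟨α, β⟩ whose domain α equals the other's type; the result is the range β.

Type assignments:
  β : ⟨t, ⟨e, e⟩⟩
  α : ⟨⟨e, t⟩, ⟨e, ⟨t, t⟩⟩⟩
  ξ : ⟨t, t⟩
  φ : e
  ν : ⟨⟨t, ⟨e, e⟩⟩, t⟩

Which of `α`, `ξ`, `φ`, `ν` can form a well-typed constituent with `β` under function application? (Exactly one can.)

α : ⟨⟨e, t⟩, ⟨e, ⟨t, t⟩⟩⟩ — does not combine with β.
ξ : ⟨t, t⟩ — does not combine with β.
φ : e — does not combine with β.
ν — combines: ν : ⟨⟨t, ⟨e, e⟩⟩, t⟩ takes β : ⟨t, ⟨e, e⟩⟩ as argument, giving t.

ν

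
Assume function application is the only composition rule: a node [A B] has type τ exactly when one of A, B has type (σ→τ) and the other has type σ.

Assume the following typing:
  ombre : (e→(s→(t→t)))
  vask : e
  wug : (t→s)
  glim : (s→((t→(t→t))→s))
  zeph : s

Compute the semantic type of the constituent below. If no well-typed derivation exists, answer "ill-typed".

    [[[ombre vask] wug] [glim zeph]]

[ombre vask]: (e→(s→(t→t))) applied to e yields (s→(t→t)).
At [[ombre vask] wug]: neither (s→(t→t)) nor (t→s) can take the other as argument; the node is ill-typed.

ill-typed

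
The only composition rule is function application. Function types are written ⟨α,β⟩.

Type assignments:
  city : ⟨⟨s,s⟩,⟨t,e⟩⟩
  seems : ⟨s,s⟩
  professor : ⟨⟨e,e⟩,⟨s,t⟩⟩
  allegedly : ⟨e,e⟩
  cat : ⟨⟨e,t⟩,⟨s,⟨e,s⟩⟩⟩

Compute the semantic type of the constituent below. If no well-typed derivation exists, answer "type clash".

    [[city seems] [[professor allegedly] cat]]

At [city seems], city : ⟨⟨s,s⟩,⟨t,e⟩⟩ takes seems : ⟨s,s⟩, giving ⟨t,e⟩.
At [professor allegedly], professor : ⟨⟨e,e⟩,⟨s,t⟩⟩ takes allegedly : ⟨e,e⟩, giving ⟨s,t⟩.
[[professor allegedly] cat]: ⟨s,t⟩ with ⟨⟨e,t⟩,⟨s,⟨e,s⟩⟩⟩ — neither is a function whose domain matches the other; composition fails here.

type clash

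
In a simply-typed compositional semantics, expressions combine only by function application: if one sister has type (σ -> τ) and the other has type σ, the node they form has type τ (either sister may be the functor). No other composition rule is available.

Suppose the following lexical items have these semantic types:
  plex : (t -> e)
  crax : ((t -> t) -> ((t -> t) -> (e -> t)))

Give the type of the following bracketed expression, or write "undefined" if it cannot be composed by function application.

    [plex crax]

At [plex crax]: neither (t -> e) nor ((t -> t) -> ((t -> t) -> (e -> t))) can take the other as argument; the node is ill-typed.

undefined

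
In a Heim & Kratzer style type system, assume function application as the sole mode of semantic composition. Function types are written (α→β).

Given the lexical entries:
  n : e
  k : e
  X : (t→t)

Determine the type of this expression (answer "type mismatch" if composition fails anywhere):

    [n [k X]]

type mismatch

[k X]: e with (t→t) — neither is a function whose domain matches the other; composition fails here.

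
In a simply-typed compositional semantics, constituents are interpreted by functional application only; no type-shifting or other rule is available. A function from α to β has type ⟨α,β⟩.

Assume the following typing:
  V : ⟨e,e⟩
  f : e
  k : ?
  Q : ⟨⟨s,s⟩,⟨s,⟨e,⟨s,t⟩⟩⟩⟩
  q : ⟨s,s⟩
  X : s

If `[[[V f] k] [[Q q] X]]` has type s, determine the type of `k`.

⟨e,⟨⟨e,⟨s,t⟩⟩,s⟩⟩

At [[[V f] k] [[Q q] X]] (required: s): [[Q q] X] is ⟨e,⟨s,t⟩⟩, which is not a function with range s; hence [[V f] k] is the functor — type ⟨⟨e,⟨s,t⟩⟩,s⟩.
At [[V f] k] (required: ⟨⟨e,⟨s,t⟩⟩,s⟩): [V f] is e, which is not a function with range ⟨⟨e,⟨s,t⟩⟩,s⟩; hence k is the functor — type ⟨e,⟨⟨e,⟨s,t⟩⟩,s⟩⟩.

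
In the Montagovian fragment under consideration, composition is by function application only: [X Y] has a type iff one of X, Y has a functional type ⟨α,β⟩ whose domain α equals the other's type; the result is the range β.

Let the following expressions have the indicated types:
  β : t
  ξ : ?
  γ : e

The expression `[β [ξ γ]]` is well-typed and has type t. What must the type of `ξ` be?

[β [ξ γ]] must have type t. The sister β has type t; that is not a function onto t, so [ξ γ] must be the functor, of type ⟨t,t⟩.
[ξ γ] must have type ⟨t,t⟩. The sister γ has type e; that is not a function onto ⟨t,t⟩, so ξ must be the functor, of type ⟨e,⟨t,t⟩⟩.

⟨e,⟨t,t⟩⟩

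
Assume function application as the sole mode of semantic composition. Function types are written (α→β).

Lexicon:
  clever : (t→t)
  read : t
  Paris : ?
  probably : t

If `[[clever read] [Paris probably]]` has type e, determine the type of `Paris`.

For [[clever read] [Paris probably]] to have type e with [clever read] of type t, [Paris probably] must be the function: [Paris probably] : (t→e).
For [Paris probably] to have type (t→e) with probably of type t, Paris must be the function: Paris : (t→(t→e)).

(t→(t→e))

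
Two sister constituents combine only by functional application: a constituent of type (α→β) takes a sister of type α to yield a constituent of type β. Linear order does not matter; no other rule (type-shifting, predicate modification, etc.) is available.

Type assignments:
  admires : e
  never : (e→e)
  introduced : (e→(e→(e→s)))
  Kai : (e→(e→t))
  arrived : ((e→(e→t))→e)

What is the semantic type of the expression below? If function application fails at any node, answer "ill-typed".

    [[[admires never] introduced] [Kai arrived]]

[admires never]: (e→e) applied to e yields e.
[[admires never] introduced]: (e→(e→(e→s))) applied to e yields (e→(e→s)).
[Kai arrived]: ((e→(e→t))→e) applied to (e→(e→t)) yields e.
[[[admires never] introduced] [Kai arrived]]: (e→(e→s)) applied to e yields (e→s).

(e→s)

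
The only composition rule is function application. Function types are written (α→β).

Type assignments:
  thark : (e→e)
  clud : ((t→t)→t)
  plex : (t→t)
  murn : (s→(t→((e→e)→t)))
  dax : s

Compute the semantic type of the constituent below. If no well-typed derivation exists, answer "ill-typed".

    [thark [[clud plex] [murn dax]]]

[clud plex]: functor clud : ((t→t)→t), argument plex : (t→t); result t.
[murn dax]: functor murn : (s→(t→((e→e)→t))), argument dax : s; result (t→((e→e)→t)).
[[clud plex] [murn dax]]: functor [murn dax] : (t→((e→e)→t)), argument [clud plex] : t; result ((e→e)→t).
[thark [[clud plex] [murn dax]]]: functor [[clud plex] [murn dax]] : ((e→e)→t), argument thark : (e→e); result t.

t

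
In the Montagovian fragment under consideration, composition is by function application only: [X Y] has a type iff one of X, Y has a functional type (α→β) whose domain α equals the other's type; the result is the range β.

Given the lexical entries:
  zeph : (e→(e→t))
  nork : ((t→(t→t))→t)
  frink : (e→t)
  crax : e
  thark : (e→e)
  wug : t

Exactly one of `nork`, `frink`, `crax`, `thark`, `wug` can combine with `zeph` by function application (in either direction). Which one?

crax

nork : ((t→(t→t))→t) — zeph needs e; nork needs (t→(t→t)); neither fits.
frink : (e→t) — zeph needs e; frink needs e; neither fits.
crax — combines: zeph : (e→(e→t)) takes crax : e as argument, giving (e→t).
thark : (e→e) — zeph needs e; thark needs e; neither fits.
wug : t — zeph needs e; wug needs nothing (atomic); neither fits.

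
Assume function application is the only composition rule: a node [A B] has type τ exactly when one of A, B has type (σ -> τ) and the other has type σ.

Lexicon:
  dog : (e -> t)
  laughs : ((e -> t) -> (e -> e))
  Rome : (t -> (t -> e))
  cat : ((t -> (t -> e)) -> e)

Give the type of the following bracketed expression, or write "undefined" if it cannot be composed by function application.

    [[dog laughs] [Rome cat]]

[dog laughs]: functor laughs : ((e -> t) -> (e -> e)), argument dog : (e -> t); result (e -> e).
[Rome cat]: functor cat : ((t -> (t -> e)) -> e), argument Rome : (t -> (t -> e)); result e.
[[dog laughs] [Rome cat]]: functor [dog laughs] : (e -> e), argument [Rome cat] : e; result e.

e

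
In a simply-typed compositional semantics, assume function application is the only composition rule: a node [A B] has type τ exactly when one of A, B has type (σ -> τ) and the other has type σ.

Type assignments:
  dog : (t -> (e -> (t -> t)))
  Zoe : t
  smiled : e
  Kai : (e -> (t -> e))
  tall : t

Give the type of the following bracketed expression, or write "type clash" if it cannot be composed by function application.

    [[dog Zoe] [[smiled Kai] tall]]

(t -> t)

[dog Zoe]: dog is (t -> (e -> (t -> t))), Zoe is t; result (e -> (t -> t)).
[smiled Kai]: Kai is (e -> (t -> e)), smiled is e; result (t -> e).
[[smiled Kai] tall]: [smiled Kai] is (t -> e), tall is t; result e.
[[dog Zoe] [[smiled Kai] tall]]: [dog Zoe] is (e -> (t -> t)), [[smiled Kai] tall] is e; result (t -> t).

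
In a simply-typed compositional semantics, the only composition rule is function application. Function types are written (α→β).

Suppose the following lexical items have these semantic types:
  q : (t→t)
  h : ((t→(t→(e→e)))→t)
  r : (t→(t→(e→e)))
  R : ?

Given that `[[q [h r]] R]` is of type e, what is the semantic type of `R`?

(t→e)

At [[q [h r]] R] (required: e): [q [h r]] is t, which is not a function with range e; hence R is the functor — type (t→e).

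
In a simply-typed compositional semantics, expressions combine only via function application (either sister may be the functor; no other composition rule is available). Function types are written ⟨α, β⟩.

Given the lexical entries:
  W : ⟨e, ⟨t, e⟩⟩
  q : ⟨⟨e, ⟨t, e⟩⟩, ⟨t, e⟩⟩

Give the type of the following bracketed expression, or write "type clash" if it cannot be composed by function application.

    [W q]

⟨t, e⟩

[W q]: q is ⟨⟨e, ⟨t, e⟩⟩, ⟨t, e⟩⟩, W is ⟨e, ⟨t, e⟩⟩; result ⟨t, e⟩.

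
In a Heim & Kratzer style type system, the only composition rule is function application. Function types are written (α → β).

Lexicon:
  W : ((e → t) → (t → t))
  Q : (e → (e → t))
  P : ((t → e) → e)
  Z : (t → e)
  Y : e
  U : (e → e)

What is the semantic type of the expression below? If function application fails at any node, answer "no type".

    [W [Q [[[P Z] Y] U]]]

no type

[P Z]: P is ((t → e) → e), Z is (t → e); result e.
[[P Z] Y]: e with e — neither is a function whose domain matches the other; composition fails here.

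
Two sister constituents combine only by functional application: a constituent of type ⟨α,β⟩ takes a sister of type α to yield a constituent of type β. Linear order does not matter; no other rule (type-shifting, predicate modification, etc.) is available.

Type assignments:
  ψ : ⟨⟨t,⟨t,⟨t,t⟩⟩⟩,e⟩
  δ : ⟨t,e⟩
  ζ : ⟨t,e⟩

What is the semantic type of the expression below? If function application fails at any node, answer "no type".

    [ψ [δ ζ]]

no type

At [δ ζ]: neither ⟨t,e⟩ nor ⟨t,e⟩ can take the other as argument; the node is ill-typed.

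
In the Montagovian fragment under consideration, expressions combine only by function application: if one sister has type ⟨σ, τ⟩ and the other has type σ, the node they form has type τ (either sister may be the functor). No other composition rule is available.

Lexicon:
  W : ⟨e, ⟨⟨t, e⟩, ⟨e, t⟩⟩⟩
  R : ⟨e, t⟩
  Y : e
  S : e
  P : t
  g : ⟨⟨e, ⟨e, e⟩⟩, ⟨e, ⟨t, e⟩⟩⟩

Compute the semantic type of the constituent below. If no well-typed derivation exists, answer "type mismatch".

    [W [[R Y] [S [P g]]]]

type mismatch

[R Y]: ⟨e, t⟩ applied to e yields t.
[P g]: t and ⟨⟨e, ⟨e, e⟩⟩, ⟨e, ⟨t, e⟩⟩⟩ cannot combine by function application — type clash.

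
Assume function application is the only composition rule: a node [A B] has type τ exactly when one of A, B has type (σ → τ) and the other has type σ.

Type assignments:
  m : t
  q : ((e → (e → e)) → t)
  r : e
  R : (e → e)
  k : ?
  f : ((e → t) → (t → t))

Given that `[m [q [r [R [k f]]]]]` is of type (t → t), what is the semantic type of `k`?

(((e → t) → (t → t)) → ((e → e) → (e → (((e → (e → e)) → t) → (t → (t → t))))))

[m [q [r [R [k f]]]]] is required to be (t → t). m : t cannot yield (t → t) as functor, so [q [r [R [k f]]]] : (t → (t → t)).
[q [r [R [k f]]]] is required to be (t → (t → t)). q : ((e → (e → e)) → t) cannot yield (t → (t → t)) as functor, so [r [R [k f]]] : (((e → (e → e)) → t) → (t → (t → t))).
[r [R [k f]]] is required to be (((e → (e → e)) → t) → (t → (t → t))). r : e cannot yield (((e → (e → e)) → t) → (t → (t → t))) as functor, so [R [k f]] : (e → (((e → (e → e)) → t) → (t → (t → t)))).
[R [k f]] is required to be (e → (((e → (e → e)) → t) → (t → (t → t)))). R : (e → e) cannot yield (e → (((e → (e → e)) → t) → (t → (t → t)))) as functor, so [k f] : ((e → e) → (e → (((e → (e → e)) → t) → (t → (t → t))))).
[k f] is required to be ((e → e) → (e → (((e → (e → e)) → t) → (t → (t → t))))). f : ((e → t) → (t → t)) cannot yield ((e → e) → (e → (((e → (e → e)) → t) → (t → (t → t))))) as functor, so k : (((e → t) → (t → t)) → ((e → e) → (e → (((e → (e → e)) → t) → (t → (t → t)))))).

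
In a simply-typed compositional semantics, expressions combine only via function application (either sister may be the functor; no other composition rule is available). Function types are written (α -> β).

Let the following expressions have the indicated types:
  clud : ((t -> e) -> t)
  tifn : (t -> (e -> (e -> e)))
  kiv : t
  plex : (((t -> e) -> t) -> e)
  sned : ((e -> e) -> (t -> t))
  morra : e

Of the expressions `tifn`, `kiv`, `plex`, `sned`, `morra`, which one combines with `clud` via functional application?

tifn : (t -> (e -> (e -> e))) — clud needs (t -> e); tifn needs t; neither fits.
kiv : t — clud needs (t -> e); kiv needs nothing (atomic); neither fits.
plex — combines: plex : (((t -> e) -> t) -> e) takes clud : ((t -> e) -> t) as argument, giving e.
sned : ((e -> e) -> (t -> t)) — clud needs (t -> e); sned needs (e -> e); neither fits.
morra : e — clud needs (t -> e); morra needs nothing (atomic); neither fits.

plex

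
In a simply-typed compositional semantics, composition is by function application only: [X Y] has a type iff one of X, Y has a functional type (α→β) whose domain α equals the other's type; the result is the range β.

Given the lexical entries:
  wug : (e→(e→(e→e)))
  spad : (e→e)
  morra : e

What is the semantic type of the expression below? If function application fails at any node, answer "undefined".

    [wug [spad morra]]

At [spad morra], spad : (e→e) takes morra : e, giving e.
At [wug [spad morra]], wug : (e→(e→(e→e))) takes [spad morra] : e, giving (e→(e→e)).

(e→(e→e))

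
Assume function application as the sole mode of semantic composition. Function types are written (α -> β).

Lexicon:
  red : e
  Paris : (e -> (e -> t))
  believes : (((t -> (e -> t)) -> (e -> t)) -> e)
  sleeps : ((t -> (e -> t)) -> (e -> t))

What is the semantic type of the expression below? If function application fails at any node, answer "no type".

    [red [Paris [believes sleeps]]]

[believes sleeps]: functor believes : (((t -> (e -> t)) -> (e -> t)) -> e), argument sleeps : ((t -> (e -> t)) -> (e -> t)); result e.
[Paris [believes sleeps]]: functor Paris : (e -> (e -> t)), argument [believes sleeps] : e; result (e -> t).
[red [Paris [believes sleeps]]]: functor [Paris [believes sleeps]] : (e -> t), argument red : e; result t.

t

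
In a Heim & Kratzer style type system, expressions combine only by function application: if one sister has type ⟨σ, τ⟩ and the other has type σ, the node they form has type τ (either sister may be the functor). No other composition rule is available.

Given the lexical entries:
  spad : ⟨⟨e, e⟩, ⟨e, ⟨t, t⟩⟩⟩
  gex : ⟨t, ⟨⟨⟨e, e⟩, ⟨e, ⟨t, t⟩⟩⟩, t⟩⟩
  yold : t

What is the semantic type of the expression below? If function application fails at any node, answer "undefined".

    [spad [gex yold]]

[gex yold] — gex of type ⟨t, ⟨⟨⟨e, e⟩, ⟨e, ⟨t, t⟩⟩⟩, t⟩⟩ combines with yold of type t: type ⟨⟨⟨e, e⟩, ⟨e, ⟨t, t⟩⟩⟩, t⟩.
[spad [gex yold]] — [gex yold] of type ⟨⟨⟨e, e⟩, ⟨e, ⟨t, t⟩⟩⟩, t⟩ combines with spad of type ⟨⟨e, e⟩, ⟨e, ⟨t, t⟩⟩⟩: type t.

t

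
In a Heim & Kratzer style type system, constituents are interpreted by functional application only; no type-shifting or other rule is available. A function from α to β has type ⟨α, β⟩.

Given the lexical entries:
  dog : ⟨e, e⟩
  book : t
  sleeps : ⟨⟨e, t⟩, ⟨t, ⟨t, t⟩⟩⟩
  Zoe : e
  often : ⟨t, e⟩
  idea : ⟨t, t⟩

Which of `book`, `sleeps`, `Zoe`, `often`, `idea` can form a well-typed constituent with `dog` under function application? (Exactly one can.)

Zoe

book : t — dog needs e; book needs nothing (atomic); neither fits.
sleeps : ⟨⟨e, t⟩, ⟨t, ⟨t, t⟩⟩⟩ — dog needs e; sleeps needs ⟨e, t⟩; neither fits.
Zoe — combines: dog : ⟨e, e⟩ takes Zoe : e as argument, giving e.
often : ⟨t, e⟩ — dog needs e; often needs t; neither fits.
idea : ⟨t, t⟩ — dog needs e; idea needs t; neither fits.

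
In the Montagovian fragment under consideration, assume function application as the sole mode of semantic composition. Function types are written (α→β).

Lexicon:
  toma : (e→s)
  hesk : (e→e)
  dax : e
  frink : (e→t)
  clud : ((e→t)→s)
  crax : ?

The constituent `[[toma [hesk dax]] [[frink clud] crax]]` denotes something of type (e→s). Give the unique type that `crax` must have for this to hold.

(s→(s→(e→s)))

For [[toma [hesk dax]] [[frink clud] crax]] to have type (e→s) with [toma [hesk dax]] of type s, [[frink clud] crax] must be the function: [[frink clud] crax] : (s→(e→s)).
For [[frink clud] crax] to have type (s→(e→s)) with [frink clud] of type s, crax must be the function: crax : (s→(s→(e→s))).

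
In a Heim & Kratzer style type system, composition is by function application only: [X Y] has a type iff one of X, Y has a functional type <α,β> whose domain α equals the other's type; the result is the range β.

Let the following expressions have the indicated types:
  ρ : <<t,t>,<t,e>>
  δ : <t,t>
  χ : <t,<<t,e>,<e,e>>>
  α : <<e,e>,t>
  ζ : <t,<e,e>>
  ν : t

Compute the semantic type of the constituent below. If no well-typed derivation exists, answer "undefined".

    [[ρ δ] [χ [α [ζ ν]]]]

<e,e>

[ρ δ]: <<t,t>,<t,e>> applied to <t,t> yields <t,e>.
[ζ ν]: <t,<e,e>> applied to t yields <e,e>.
[α [ζ ν]]: <<e,e>,t> applied to <e,e> yields t.
[χ [α [ζ ν]]]: <t,<<t,e>,<e,e>>> applied to t yields <<t,e>,<e,e>>.
[[ρ δ] [χ [α [ζ ν]]]]: <<t,e>,<e,e>> applied to <t,e> yields <e,e>.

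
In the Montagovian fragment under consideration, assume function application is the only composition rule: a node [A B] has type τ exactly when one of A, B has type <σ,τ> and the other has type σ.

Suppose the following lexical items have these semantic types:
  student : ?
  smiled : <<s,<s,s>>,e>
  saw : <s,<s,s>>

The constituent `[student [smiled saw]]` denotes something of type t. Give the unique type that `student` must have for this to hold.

For [student [smiled saw]] to have type t with [smiled saw] of type e, student must be the function: student : <e,t>.

<e,t>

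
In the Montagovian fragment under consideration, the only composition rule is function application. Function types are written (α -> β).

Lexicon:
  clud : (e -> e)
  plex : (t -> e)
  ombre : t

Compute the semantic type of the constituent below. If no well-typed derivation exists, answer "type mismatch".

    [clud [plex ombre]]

At [plex ombre], plex : (t -> e) takes ombre : t, giving e.
At [clud [plex ombre]], clud : (e -> e) takes [plex ombre] : e, giving e.

e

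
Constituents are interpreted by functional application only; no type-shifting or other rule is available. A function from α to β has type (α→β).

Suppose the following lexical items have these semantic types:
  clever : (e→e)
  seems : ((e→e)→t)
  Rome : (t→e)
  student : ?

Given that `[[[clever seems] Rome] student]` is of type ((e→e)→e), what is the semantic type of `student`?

(e→((e→e)→e))

[[[clever seems] Rome] student] must have type ((e→e)→e). The sister [[clever seems] Rome] has type e; that is not a function onto ((e→e)→e), so student must be the functor, of type (e→((e→e)→e)).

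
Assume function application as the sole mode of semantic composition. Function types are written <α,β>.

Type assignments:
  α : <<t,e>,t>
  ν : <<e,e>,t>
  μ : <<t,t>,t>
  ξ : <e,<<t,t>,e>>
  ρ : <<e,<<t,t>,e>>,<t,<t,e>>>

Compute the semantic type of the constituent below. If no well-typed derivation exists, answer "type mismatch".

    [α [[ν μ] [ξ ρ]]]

type mismatch

At [ν μ]: neither <<e,e>,t> nor <<t,t>,t> can take the other as argument; the node is ill-typed.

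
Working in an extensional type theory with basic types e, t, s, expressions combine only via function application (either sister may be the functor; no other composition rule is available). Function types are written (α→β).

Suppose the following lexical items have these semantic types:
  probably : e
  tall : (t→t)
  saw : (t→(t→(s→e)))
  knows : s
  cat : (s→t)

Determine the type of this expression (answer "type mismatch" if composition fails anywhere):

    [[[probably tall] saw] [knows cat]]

type mismatch

At [probably tall]: neither e nor (t→t) can take the other as argument; the node is ill-typed.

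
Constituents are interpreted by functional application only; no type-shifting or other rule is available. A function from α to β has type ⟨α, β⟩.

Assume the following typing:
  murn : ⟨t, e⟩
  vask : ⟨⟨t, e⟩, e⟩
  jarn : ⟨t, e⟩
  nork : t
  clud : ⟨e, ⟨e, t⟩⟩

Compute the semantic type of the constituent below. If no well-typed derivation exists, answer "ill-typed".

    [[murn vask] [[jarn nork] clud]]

t

At [murn vask], vask : ⟨⟨t, e⟩, e⟩ takes murn : ⟨t, e⟩, giving e.
At [jarn nork], jarn : ⟨t, e⟩ takes nork : t, giving e.
At [[jarn nork] clud], clud : ⟨e, ⟨e, t⟩⟩ takes [jarn nork] : e, giving ⟨e, t⟩.
At [[murn vask] [[jarn nork] clud]], [[jarn nork] clud] : ⟨e, t⟩ takes [murn vask] : e, giving t.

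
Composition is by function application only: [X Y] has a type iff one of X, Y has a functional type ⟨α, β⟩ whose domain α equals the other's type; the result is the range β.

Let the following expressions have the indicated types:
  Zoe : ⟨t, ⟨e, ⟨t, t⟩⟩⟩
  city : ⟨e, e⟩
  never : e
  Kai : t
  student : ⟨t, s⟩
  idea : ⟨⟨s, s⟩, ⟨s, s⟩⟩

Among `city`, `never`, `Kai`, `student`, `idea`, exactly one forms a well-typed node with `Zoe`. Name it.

city : ⟨e, e⟩ — Zoe needs t; city needs e; neither fits.
never : e — Zoe needs t; never needs nothing (atomic); neither fits.
Kai — combines: Zoe : ⟨t, ⟨e, ⟨t, t⟩⟩⟩ takes Kai : t as argument, giving ⟨e, ⟨t, t⟩⟩.
student : ⟨t, s⟩ — Zoe needs t; student needs t; neither fits.
idea : ⟨⟨s, s⟩, ⟨s, s⟩⟩ — Zoe needs t; idea needs ⟨s, s⟩; neither fits.

Kai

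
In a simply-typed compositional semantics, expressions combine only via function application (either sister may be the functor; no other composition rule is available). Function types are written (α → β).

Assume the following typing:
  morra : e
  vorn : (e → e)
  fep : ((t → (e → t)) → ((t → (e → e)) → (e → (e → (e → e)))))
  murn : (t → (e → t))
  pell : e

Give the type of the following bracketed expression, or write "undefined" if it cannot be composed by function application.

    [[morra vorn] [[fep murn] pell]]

At [morra vorn], vorn : (e → e) takes morra : e, giving e.
At [fep murn], fep : ((t → (e → t)) → ((t → (e → e)) → (e → (e → (e → e))))) takes murn : (t → (e → t)), giving ((t → (e → e)) → (e → (e → (e → e)))).
[[fep murn] pell]: ((t → (e → e)) → (e → (e → (e → e)))) and e cannot combine by function application — type clash.

undefined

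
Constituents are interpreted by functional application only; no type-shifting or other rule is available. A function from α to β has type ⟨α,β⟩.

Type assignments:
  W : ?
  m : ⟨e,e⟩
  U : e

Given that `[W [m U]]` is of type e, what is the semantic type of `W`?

For [W [m U]] to have type e with [m U] of type e, W must be the function: W : ⟨e,e⟩.

⟨e,e⟩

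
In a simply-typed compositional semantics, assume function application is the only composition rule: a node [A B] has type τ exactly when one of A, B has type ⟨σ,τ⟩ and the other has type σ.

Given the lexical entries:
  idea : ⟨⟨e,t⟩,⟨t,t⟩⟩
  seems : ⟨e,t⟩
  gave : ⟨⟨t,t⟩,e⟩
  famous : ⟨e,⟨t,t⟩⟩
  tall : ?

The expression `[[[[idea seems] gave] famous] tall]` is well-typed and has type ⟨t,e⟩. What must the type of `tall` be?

At [[[[idea seems] gave] famous] tall] (required: ⟨t,e⟩): [[[idea seems] gave] famous] is ⟨t,t⟩, which is not a function with range ⟨t,e⟩; hence tall is the functor — type ⟨⟨t,t⟩,⟨t,e⟩⟩.

⟨⟨t,t⟩,⟨t,e⟩⟩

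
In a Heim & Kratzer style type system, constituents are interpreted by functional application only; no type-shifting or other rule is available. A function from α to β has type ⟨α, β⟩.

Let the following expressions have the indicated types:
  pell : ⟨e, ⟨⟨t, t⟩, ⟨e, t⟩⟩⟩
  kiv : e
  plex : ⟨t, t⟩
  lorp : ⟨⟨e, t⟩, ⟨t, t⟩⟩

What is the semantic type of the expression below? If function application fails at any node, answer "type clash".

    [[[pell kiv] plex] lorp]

At [pell kiv], pell : ⟨e, ⟨⟨t, t⟩, ⟨e, t⟩⟩⟩ takes kiv : e, giving ⟨⟨t, t⟩, ⟨e, t⟩⟩.
At [[pell kiv] plex], [pell kiv] : ⟨⟨t, t⟩, ⟨e, t⟩⟩ takes plex : ⟨t, t⟩, giving ⟨e, t⟩.
At [[[pell kiv] plex] lorp], lorp : ⟨⟨e, t⟩, ⟨t, t⟩⟩ takes [[pell kiv] plex] : ⟨e, t⟩, giving ⟨t, t⟩.

⟨t, t⟩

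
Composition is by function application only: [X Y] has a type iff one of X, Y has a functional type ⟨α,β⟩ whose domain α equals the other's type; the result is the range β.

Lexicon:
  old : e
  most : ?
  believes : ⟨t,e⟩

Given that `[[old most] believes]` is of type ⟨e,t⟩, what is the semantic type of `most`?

⟨e,⟨⟨t,e⟩,⟨e,t⟩⟩⟩

At [[old most] believes] (required: ⟨e,t⟩): believes is ⟨t,e⟩, which is not a function with range ⟨e,t⟩; hence [old most] is the functor — type ⟨⟨t,e⟩,⟨e,t⟩⟩.
At [old most] (required: ⟨⟨t,e⟩,⟨e,t⟩⟩): old is e, which is not a function with range ⟨⟨t,e⟩,⟨e,t⟩⟩; hence most is the functor — type ⟨e,⟨⟨t,e⟩,⟨e,t⟩⟩⟩.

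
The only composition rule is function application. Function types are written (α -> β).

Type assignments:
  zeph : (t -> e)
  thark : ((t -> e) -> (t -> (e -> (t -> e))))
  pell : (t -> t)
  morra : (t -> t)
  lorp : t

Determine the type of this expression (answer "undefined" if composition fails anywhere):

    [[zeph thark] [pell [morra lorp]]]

[zeph thark]: functor thark : ((t -> e) -> (t -> (e -> (t -> e)))), argument zeph : (t -> e); result (t -> (e -> (t -> e))).
[morra lorp]: functor morra : (t -> t), argument lorp : t; result t.
[pell [morra lorp]]: functor pell : (t -> t), argument [morra lorp] : t; result t.
[[zeph thark] [pell [morra lorp]]]: functor [zeph thark] : (t -> (e -> (t -> e))), argument [pell [morra lorp]] : t; result (e -> (t -> e)).

(e -> (t -> e))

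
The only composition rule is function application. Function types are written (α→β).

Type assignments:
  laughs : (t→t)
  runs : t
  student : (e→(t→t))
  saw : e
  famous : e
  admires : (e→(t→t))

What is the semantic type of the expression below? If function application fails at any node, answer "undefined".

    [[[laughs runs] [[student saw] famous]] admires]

[laughs runs] — laughs of type (t→t) combines with runs of type t: type t.
[student saw] — student of type (e→(t→t)) combines with saw of type e: type (t→t).
[[student saw] famous]: (t→t) and e cannot combine by function application — type clash.

undefined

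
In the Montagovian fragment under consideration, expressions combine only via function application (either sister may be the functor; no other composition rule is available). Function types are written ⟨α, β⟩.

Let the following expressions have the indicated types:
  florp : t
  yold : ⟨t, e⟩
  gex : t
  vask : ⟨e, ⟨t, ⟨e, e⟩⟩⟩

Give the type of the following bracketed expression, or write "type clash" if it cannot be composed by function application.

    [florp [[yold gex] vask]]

[yold gex]: ⟨t, e⟩ applied to t yields e.
[[yold gex] vask]: ⟨e, ⟨t, ⟨e, e⟩⟩⟩ applied to e yields ⟨t, ⟨e, e⟩⟩.
[florp [[yold gex] vask]]: ⟨t, ⟨e, e⟩⟩ applied to t yields ⟨e, e⟩.

⟨e, e⟩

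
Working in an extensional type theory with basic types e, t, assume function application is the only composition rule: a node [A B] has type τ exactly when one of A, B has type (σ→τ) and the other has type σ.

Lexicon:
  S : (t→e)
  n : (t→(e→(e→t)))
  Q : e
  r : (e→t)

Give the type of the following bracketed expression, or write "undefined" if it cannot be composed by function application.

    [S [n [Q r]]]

undefined

[Q r]: (e→t) applied to e yields t.
[n [Q r]]: (t→(e→(e→t))) applied to t yields (e→(e→t)).
[S [n [Q r]]]: (t→e) with (e→(e→t)) — neither is a function whose domain matches the other; composition fails here.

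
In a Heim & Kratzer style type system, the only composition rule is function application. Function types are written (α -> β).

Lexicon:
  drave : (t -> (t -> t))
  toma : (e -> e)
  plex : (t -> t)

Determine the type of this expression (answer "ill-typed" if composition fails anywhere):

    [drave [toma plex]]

ill-typed

[toma plex]: (e -> e) and (t -> t) cannot combine by function application — type clash.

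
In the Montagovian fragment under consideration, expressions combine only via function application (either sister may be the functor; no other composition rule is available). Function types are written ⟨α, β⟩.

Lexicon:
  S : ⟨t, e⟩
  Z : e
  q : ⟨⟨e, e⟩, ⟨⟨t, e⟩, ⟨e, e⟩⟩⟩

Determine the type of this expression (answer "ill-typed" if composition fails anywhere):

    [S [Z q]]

ill-typed

At [Z q]: neither e nor ⟨⟨e, e⟩, ⟨⟨t, e⟩, ⟨e, e⟩⟩⟩ can take the other as argument; the node is ill-typed.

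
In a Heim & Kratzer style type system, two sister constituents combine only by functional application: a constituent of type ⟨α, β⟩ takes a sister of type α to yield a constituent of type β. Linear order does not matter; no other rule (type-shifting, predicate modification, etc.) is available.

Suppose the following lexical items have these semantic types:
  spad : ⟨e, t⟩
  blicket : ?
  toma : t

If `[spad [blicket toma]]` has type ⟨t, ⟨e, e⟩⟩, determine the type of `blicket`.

⟨t, ⟨⟨e, t⟩, ⟨t, ⟨e, e⟩⟩⟩⟩

[spad [blicket toma]] must have type ⟨t, ⟨e, e⟩⟩. The sister spad has type ⟨e, t⟩; that is not a function onto ⟨t, ⟨e, e⟩⟩, so [blicket toma] must be the functor, of type ⟨⟨e, t⟩, ⟨t, ⟨e, e⟩⟩⟩.
[blicket toma] must have type ⟨⟨e, t⟩, ⟨t, ⟨e, e⟩⟩⟩. The sister toma has type t; that is not a function onto ⟨⟨e, t⟩, ⟨t, ⟨e, e⟩⟩⟩, so blicket must be the functor, of type ⟨t, ⟨⟨e, t⟩, ⟨t, ⟨e, e⟩⟩⟩⟩.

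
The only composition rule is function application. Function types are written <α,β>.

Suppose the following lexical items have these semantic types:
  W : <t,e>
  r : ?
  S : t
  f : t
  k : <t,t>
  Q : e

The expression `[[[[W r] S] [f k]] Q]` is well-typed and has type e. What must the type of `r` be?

At [[[[W r] S] [f k]] Q] (required: e): Q is e, which is not a function with range e; hence [[[W r] S] [f k]] is the functor — type <e,e>.
At [[[W r] S] [f k]] (required: <e,e>): [f k] is t, which is not a function with range <e,e>; hence [[W r] S] is the functor — type <t,<e,e>>.
At [[W r] S] (required: <t,<e,e>>): S is t, which is not a function with range <t,<e,e>>; hence [W r] is the functor — type <t,<t,<e,e>>>.
At [W r] (required: <t,<t,<e,e>>>): W is <t,e>, which is not a function with range <t,<t,<e,e>>>; hence r is the functor — type <<t,e>,<t,<t,<e,e>>>>.

<<t,e>,<t,<t,<e,e>>>>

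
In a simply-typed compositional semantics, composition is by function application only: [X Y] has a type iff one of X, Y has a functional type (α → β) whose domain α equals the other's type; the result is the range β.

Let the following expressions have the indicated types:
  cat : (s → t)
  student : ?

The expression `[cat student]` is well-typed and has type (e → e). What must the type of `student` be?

[cat student] must have type (e → e). The sister cat has type (s → t); that is not a function onto (e → e), so student must be the functor, of type ((s → t) → (e → e)).

((s → t) → (e → e))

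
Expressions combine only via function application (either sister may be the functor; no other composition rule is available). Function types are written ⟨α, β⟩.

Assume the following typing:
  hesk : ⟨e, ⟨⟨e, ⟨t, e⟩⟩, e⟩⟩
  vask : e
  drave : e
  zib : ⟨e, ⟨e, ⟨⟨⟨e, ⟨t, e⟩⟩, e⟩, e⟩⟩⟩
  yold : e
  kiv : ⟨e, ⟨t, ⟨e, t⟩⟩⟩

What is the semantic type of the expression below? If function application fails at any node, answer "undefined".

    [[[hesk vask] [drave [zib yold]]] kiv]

⟨t, ⟨e, t⟩⟩

At [hesk vask], hesk : ⟨e, ⟨⟨e, ⟨t, e⟩⟩, e⟩⟩ takes vask : e, giving ⟨⟨e, ⟨t, e⟩⟩, e⟩.
At [zib yold], zib : ⟨e, ⟨e, ⟨⟨⟨e, ⟨t, e⟩⟩, e⟩, e⟩⟩⟩ takes yold : e, giving ⟨e, ⟨⟨⟨e, ⟨t, e⟩⟩, e⟩, e⟩⟩.
At [drave [zib yold]], [zib yold] : ⟨e, ⟨⟨⟨e, ⟨t, e⟩⟩, e⟩, e⟩⟩ takes drave : e, giving ⟨⟨⟨e, ⟨t, e⟩⟩, e⟩, e⟩.
At [[hesk vask] [drave [zib yold]]], [drave [zib yold]] : ⟨⟨⟨e, ⟨t, e⟩⟩, e⟩, e⟩ takes [hesk vask] : ⟨⟨e, ⟨t, e⟩⟩, e⟩, giving e.
At [[[hesk vask] [drave [zib yold]]] kiv], kiv : ⟨e, ⟨t, ⟨e, t⟩⟩⟩ takes [[hesk vask] [drave [zib yold]]] : e, giving ⟨t, ⟨e, t⟩⟩.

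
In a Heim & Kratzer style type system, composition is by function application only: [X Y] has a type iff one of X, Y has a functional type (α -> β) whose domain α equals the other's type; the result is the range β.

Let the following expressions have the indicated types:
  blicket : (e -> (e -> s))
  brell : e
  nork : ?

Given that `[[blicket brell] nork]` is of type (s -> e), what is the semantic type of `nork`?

[[blicket brell] nork] is required to be (s -> e). [blicket brell] : (e -> s) cannot yield (s -> e) as functor, so nork : ((e -> s) -> (s -> e)).

((e -> s) -> (s -> e))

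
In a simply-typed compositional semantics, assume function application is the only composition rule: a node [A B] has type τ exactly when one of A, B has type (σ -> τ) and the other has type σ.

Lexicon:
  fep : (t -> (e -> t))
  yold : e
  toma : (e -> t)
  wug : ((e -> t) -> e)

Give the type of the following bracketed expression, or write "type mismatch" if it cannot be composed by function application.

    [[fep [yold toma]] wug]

[yold toma]: functor toma : (e -> t), argument yold : e; result t.
[fep [yold toma]]: functor fep : (t -> (e -> t)), argument [yold toma] : t; result (e -> t).
[[fep [yold toma]] wug]: functor wug : ((e -> t) -> e), argument [fep [yold toma]] : (e -> t); result e.

e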